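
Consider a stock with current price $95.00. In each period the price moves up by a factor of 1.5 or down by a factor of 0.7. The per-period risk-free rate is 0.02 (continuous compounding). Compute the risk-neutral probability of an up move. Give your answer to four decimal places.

p = 0.4003

Risk-neutral probability p = (e^0.02 − 0.7)/(1.5 − 0.7) = 0.3202/0.8000 = 0.4003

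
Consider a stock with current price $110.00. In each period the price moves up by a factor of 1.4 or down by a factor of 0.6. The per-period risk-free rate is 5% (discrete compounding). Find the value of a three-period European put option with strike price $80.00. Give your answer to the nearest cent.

Risk-neutral probability p = (1 + 0.05 − 0.6)/(1.4 − 0.6) = 0.4500/0.8000 = 0.5625
Terminal stock prices: S_uuu = 301.8, S_uud = 129.4, S_udd = 55.44, S_ddd = 23.76
Terminal payoffs (K − S): max(-221.8, 0) = 0, max(-49.36, 0) = 0, max(24.56, 0) = 24.56, max(56.24, 0) = 56.24
Node uu (S = 215.6): V_uu = 1/1.05·[0.5625·0.0000 + 0.4375·0.0000] = 0.0000
Node ud (S = 92.4): V_ud = 1/1.05·[0.5625·0.0000 + 0.4375·24.5600] = 10.2333
Node dd (S = 39.6): V_dd = 1/1.05·[0.5625·24.5600 + 0.4375·56.2400] = 36.5905
Node u (S = 154): V_u = 1/1.05·[0.5625·0.0000 + 0.4375·10.2333] = 4.2639
Node d (S = 66): V_d = 1/1.05·[0.5625·10.2333 + 0.4375·36.5905] = 20.7282
Node 0 (S = 110): V_0 = 1/1.05·[0.5625·4.2639 + 0.4375·20.7282] = 10.9210

$10.92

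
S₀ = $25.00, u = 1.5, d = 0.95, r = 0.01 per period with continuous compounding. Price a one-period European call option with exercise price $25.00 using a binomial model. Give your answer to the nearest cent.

Risk-neutral probability p = (e^0.01 − 0.95)/(1.5 − 0.95) = 0.0601/0.5500 = 0.1092
Terminal stock prices: S_u = 37.5, S_d = 23.75
Terminal payoffs (S − K): max(12.5, 0) = 12.5, max(-1.25, 0) = 0
Node 0 (S = 25): V_0 = e^(−0.01)·[0.1092·12.5000 + 0.8908·0.0000] = 1.3512

$1.35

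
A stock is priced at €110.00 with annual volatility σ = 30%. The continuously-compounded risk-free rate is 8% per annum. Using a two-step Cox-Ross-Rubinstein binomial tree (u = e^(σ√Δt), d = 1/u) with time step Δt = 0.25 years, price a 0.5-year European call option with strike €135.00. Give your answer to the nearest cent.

€3.63

CRR parameters: u = e^(σ√Δt) = e^(0.3·√0.25) = 1.1618, d = 1/u = 0.8607
Per-period rate: rΔt = 0.08·0.25 = 0.02, so R = e^0.02 = 1.0202
Risk-neutral probability p = (e^0.02 − 0.8607)/(1.1618 − 0.8607) = 0.1595/0.3011 = 0.5297
Terminal stock prices: S_uu = 148.5, S_ud = 110, S_dd = 81.49
Terminal payoffs (S − K): max(13.48, 0) = 13.48, max(-25, 0) = 0, max(-53.51, 0) = 0
Node u (S = 127.8): V_u = e^(−0.02)·[0.5297·13.4845 + 0.4703·0.0000] = 7.0007
Node d (S = 94.68): V_d = e^(−0.02)·[0.5297·0.0000 + 0.4703·0.0000] = 0.0000
Node 0 (S = 110): V_0 = e^(−0.02)·[0.5297·7.0007 + 0.4703·0.0000] = 3.6345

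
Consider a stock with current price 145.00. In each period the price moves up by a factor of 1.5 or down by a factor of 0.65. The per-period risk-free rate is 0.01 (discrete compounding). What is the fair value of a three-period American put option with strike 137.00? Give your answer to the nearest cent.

Risk-neutral probability p = (1 + 0.01 − 0.65)/(1.5 − 0.65) = 0.3600/0.8500 = 0.4235
Terminal stock prices: S_uuu = 489.4, S_uud = 212.1, S_udd = 91.89, S_ddd = 39.82
Terminal payoffs (K − S): max(-352.4, 0) = 0, max(-75.06, 0) = 0, max(45.11, 0) = 45.11, max(97.18, 0) = 97.18
Node uu (S = 326.2): continuation = 1/1.01·[0.4235·0.0000 + 0.5765·0.0000] = 0.0000; exercise value = 0.0000 ≤ continuation, so V_uu = 0.0000
Node ud (S = 141.4): continuation = 1/1.01·[0.4235·0.0000 + 0.5765·45.1062] = 25.7450; exercise value = 0.0000 ≤ continuation, so V_ud = 25.7450
Node dd (S = 61.26): continuation = 1/1.01·[0.4235·45.1062 + 0.5765·97.1794] = 74.3811; exercise value = 75.7375 > continuation, so V_dd = 75.7375 (exercise)
Node u (S = 217.5): continuation = 1/1.01·[0.4235·0.0000 + 0.5765·25.7450] = 14.6943; exercise value = 0.0000 ≤ continuation, so V_u = 14.6943
Node d (S = 94.25): continuation = 1/1.01·[0.4235·25.7450 + 0.5765·75.7375] = 54.0240; exercise value = 42.7500 ≤ continuation, so V_d = 54.0240
Node 0 (S = 145): continuation = 1/1.01·[0.4235·14.6943 + 0.5765·54.0240] = 36.9967; exercise value = 0.0000 ≤ continuation, so V_0 = 36.9967

37.00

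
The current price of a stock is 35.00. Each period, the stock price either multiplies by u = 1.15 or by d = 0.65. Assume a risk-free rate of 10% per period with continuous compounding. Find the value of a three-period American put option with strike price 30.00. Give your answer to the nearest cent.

0.84

Risk-neutral probability p = (e^0.1 − 0.65)/(1.15 − 0.65) = 0.4552/0.5000 = 0.9103
Terminal stock prices: S_uuu = 53.23, S_uud = 30.09, S_udd = 17.01, S_ddd = 9.612
Terminal payoffs (K − S): max(-23.23, 0) = 0, max(-0.08687, 0) = 0, max(12.99, 0) = 12.99, max(20.39, 0) = 20.39
Node uu (S = 46.29): continuation = e^(−0.1)·[0.9103·0.0000 + 0.0897·0.0000] = 0.0000; exercise value = 0.0000 ≤ continuation, so V_uu = 0.0000
Node ud (S = 26.16): continuation = e^(−0.1)·[0.9103·0.0000 + 0.0897·12.9944] = 1.0542; exercise value = 3.8375 > continuation, so V_ud = 3.8375 (exercise)
Node dd (S = 14.79): continuation = e^(−0.1)·[0.9103·12.9944 + 0.0897·20.3881] = 12.3576; exercise value = 15.2125 > continuation, so V_dd = 15.2125 (exercise)
Node u (S = 40.25): continuation = e^(−0.1)·[0.9103·0.0000 + 0.0897·3.8375] = 0.3113; exercise value = 0.0000 ≤ continuation, so V_u = 0.3113
Node d (S = 22.75): continuation = e^(−0.1)·[0.9103·3.8375 + 0.0897·15.2125] = 4.3951; exercise value = 7.2500 > continuation, so V_d = 7.2500 (exercise)
Node 0 (S = 35): continuation = e^(−0.1)·[0.9103·0.3113 + 0.0897·7.2500] = 0.8446; exercise value = 0.0000 ≤ continuation, so V_0 = 0.8446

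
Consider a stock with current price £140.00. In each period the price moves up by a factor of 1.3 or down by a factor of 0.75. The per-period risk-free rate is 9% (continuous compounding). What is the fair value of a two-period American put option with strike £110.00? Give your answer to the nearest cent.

Risk-neutral probability p = (e^0.09 − 0.75)/(1.3 − 0.75) = 0.3442/0.5500 = 0.6258
Terminal stock prices: S_uu = 236.6, S_ud = 136.5, S_dd = 78.75
Terminal payoffs (K − S): max(-126.6, 0) = 0, max(-26.5, 0) = 0, max(31.25, 0) = 31.25
Node u (S = 182): continuation = e^(−0.09)·[0.6258·0.0000 + 0.3742·0.0000] = 0.0000; exercise value = 0.0000 ≤ continuation, so V_u = 0.0000
Node d (S = 105): continuation = e^(−0.09)·[0.6258·0.0000 + 0.3742·31.2500] = 10.6881; exercise value = 5.0000 ≤ continuation, so V_d = 10.6881
Node 0 (S = 140): continuation = e^(−0.09)·[0.6258·0.0000 + 0.3742·10.6881] = 3.6555; exercise value = 0.0000 ≤ continuation, so V_0 = 3.6555

£3.66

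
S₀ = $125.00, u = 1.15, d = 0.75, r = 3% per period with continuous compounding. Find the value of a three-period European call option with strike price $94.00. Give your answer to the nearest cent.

Risk-neutral probability p = (e^0.03 − 0.75)/(1.15 − 0.75) = 0.2805/0.4000 = 0.7011
Terminal stock prices: S_uuu = 190.1, S_uud = 124, S_udd = 80.86, S_ddd = 52.73
Terminal payoffs (S − K): max(96.11, 0) = 96.11, max(29.98, 0) = 29.98, max(-13.14, 0) = 0, max(-41.27, 0) = 0
Node uu (S = 165.3): V_uu = e^(−0.03)·[0.7011·96.1094 + 0.2989·29.9844] = 74.0906
Node ud (S = 107.8): V_ud = e^(−0.03)·[0.7011·29.9844 + 0.2989·0.0000] = 20.4018
Node dd (S = 70.31): V_dd = e^(−0.03)·[0.7011·0.0000 + 0.2989·0.0000] = 0.0000
Node u (S = 143.8): V_u = e^(−0.03)·[0.7011·74.0906 + 0.2989·20.4018] = 56.3295
Node d (S = 93.75): V_d = e^(−0.03)·[0.7011·20.4018 + 0.2989·0.0000] = 13.8817
Node 0 (S = 125): V_0 = e^(−0.03)·[0.7011·56.3295 + 0.2989·13.8817] = 42.3535

$42.35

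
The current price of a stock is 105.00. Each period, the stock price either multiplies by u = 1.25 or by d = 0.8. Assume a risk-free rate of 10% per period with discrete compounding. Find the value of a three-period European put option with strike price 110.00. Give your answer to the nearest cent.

Risk-neutral probability p = (1 + 0.1 − 0.8)/(1.25 − 0.8) = 0.3000/0.4500 = 0.6667
Terminal stock prices: S_uuu = 205.1, S_uud = 131.2, S_udd = 84, S_ddd = 53.76
Terminal payoffs (K − S): max(-95.08, 0) = 0, max(-21.25, 0) = 0, max(26, 0) = 26, max(56.24, 0) = 56.24
Node uu (S = 164.1): V_uu = 1/1.1·[0.6667·0.0000 + 0.3333·0.0000] = 0.0000
Node ud (S = 105): V_ud = 1/1.1·[0.6667·0.0000 + 0.3333·26.0000] = 7.8788
Node dd (S = 67.2): V_dd = 1/1.1·[0.6667·26.0000 + 0.3333·56.2400] = 32.8000
Node u (S = 131.2): V_u = 1/1.1·[0.6667·0.0000 + 0.3333·7.8788] = 2.3875
Node d (S = 84): V_d = 1/1.1·[0.6667·7.8788 + 0.3333·32.8000] = 14.7144
Node 0 (S = 105): V_0 = 1/1.1·[0.6667·2.3875 + 0.3333·14.7144] = 5.9059

5.91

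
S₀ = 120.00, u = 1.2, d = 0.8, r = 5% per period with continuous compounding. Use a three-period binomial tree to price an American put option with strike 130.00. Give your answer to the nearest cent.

15.15

Risk-neutral probability p = (e^0.05 − 0.8)/(1.2 − 0.8) = 0.2513/0.4000 = 0.6282
Terminal stock prices: S_uuu = 207.4, S_uud = 138.2, S_udd = 92.16, S_ddd = 61.44
Terminal payoffs (K − S): max(-77.36, 0) = 0, max(-8.24, 0) = 0, max(37.84, 0) = 37.84, max(68.56, 0) = 68.56
Node uu (S = 172.8): continuation = e^(−0.05)·[0.6282·0.0000 + 0.3718·0.0000] = 0.0000; exercise value = 0.0000 ≤ continuation, so V_uu = 0.0000
Node ud (S = 115.2): continuation = e^(−0.05)·[0.6282·0.0000 + 0.3718·37.8400] = 13.3836; exercise value = 14.8000 > continuation, so V_ud = 14.8000 (exercise)
Node dd (S = 76.8): continuation = e^(−0.05)·[0.6282·37.8400 + 0.3718·68.5600] = 46.8598; exercise value = 53.2000 > continuation, so V_dd = 53.2000 (exercise)
Node u (S = 144): continuation = e^(−0.05)·[0.6282·0.0000 + 0.3718·14.8000] = 5.2346; exercise value = 0.0000 ≤ continuation, so V_u = 5.2346
Node d (S = 96): continuation = e^(−0.05)·[0.6282·14.8000 + 0.3718·53.2000] = 27.6598; exercise value = 34.0000 > continuation, so V_d = 34.0000 (exercise)
Node 0 (S = 120): continuation = e^(−0.05)·[0.6282·5.2346 + 0.3718·34.0000] = 15.1533; exercise value = 10.0000 ≤ continuation, so V_0 = 15.1533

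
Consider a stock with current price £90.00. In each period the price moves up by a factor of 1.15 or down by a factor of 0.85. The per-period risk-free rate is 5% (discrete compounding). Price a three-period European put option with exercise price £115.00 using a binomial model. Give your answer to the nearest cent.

Risk-neutral probability p = (1 + 0.05 − 0.85)/(1.15 − 0.85) = 0.2000/0.3000 = 0.6667
Terminal stock prices: S_uuu = 136.9, S_uud = 101.2, S_udd = 74.78, S_ddd = 55.27
Terminal payoffs (K − S): max(-21.88, 0) = 0, max(13.83, 0) = 13.83, max(40.22, 0) = 40.22, max(59.73, 0) = 59.73
Node uu (S = 119): V_uu = 1/1.05·[0.6667·0.0000 + 0.3333·13.8288] = 4.3901
Node ud (S = 87.97): V_ud = 1/1.05·[0.6667·13.8288 + 0.3333·40.2213] = 21.5488
Node dd (S = 65.02): V_dd = 1/1.05·[0.6667·40.2213 + 0.3333·59.7288] = 44.4988
Node u (S = 103.5): V_u = 1/1.05·[0.6667·4.3901 + 0.3333·21.5488] = 9.6282
Node d (S = 76.5): V_d = 1/1.05·[0.6667·21.5488 + 0.3333·44.4988] = 27.8084
Node 0 (S = 90): V_0 = 1/1.05·[0.6667·9.6282 + 0.3333·27.8084] = 14.9412

£14.94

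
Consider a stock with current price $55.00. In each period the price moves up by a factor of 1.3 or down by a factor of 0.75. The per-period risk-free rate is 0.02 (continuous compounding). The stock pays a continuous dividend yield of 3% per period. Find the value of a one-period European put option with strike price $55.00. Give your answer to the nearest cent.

Per-period risk-free factor R = e^0.02 = 1.0202; dividend-adjusted growth = e^(0.02−0.03) = 0.9900.
Risk-neutral probability p = (0.9900 − 0.75)/(1.3 − 0.75) = 0.2400/0.5500 = 0.4365
Terminal stock prices: S_u = 71.5, S_d = 41.25
Terminal payoffs (K − S): max(-16.5, 0) = 0, max(13.75, 0) = 13.75
Node 0 (S = 55): V_0 = e^(−0.02)·[0.4365·0.0000 + 0.5635·13.7500] = 7.5953

$7.60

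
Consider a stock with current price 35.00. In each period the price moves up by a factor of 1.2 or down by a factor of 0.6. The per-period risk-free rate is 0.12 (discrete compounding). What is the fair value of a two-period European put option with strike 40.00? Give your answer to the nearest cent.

Risk-neutral probability p = (1 + 0.12 − 0.6)/(1.2 − 0.6) = 0.5200/0.6000 = 0.8667
Terminal stock prices: S_uu = 50.4, S_ud = 25.2, S_dd = 12.6
Terminal payoffs (K − S): max(-10.4, 0) = 0, max(14.8, 0) = 14.8, max(27.4, 0) = 27.4
Node u (S = 42): V_u = 1/1.12·[0.8667·0.0000 + 0.1333·14.8000] = 1.7619
Node d (S = 21): V_d = 1/1.12·[0.8667·14.8000 + 0.1333·27.4000] = 14.7143
Node 0 (S = 35): V_0 = 1/1.12·[0.8667·1.7619 + 0.1333·14.7143] = 3.1151

3.12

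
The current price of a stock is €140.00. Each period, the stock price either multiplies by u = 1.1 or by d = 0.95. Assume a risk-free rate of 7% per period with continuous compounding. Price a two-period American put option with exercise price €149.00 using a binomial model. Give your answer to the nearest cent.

€9.00

Risk-neutral probability p = (e^0.07 − 0.95)/(1.1 − 0.95) = 0.1225/0.1500 = 0.8167
Terminal stock prices: S_uu = 169.4, S_ud = 146.3, S_dd = 126.3
Terminal payoffs (K − S): max(-20.4, 0) = 0, max(2.7, 0) = 2.7, max(22.65, 0) = 22.65
Node u (S = 154): continuation = e^(−0.07)·[0.8167·0.0000 + 0.1833·2.7000] = 0.4614; exercise value = 0.0000 ≤ continuation, so V_u = 0.4614
Node d (S = 133): continuation = e^(−0.07)·[0.8167·2.7000 + 0.1833·22.6500] = 5.9267; exercise value = 16.0000 > continuation, so V_d = 16.0000 (exercise)
Node 0 (S = 140): continuation = e^(−0.07)·[0.8167·0.4614 + 0.1833·16.0000] = 3.0856; exercise value = 9.0000 > continuation, so V_0 = 9.0000 (exercise)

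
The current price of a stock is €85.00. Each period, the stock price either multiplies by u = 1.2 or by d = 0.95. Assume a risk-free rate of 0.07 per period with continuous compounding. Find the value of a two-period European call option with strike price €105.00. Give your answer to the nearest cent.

€3.63

Risk-neutral probability p = (e^0.07 − 0.95)/(1.2 − 0.95) = 0.1225/0.2500 = 0.4900
Terminal stock prices: S_uu = 122.4, S_ud = 96.9, S_dd = 76.71
Terminal payoffs (S − K): max(17.4, 0) = 17.4, max(-8.1, 0) = 0, max(-28.29, 0) = 0
Node u (S = 102): V_u = e^(−0.07)·[0.4900·17.4000 + 0.5100·0.0000] = 7.9501
Node d (S = 80.75): V_d = e^(−0.07)·[0.4900·0.0000 + 0.5100·0.0000] = 0.0000
Node 0 (S = 85): V_0 = e^(−0.07)·[0.4900·7.9501 + 0.5100·0.0000] = 3.6324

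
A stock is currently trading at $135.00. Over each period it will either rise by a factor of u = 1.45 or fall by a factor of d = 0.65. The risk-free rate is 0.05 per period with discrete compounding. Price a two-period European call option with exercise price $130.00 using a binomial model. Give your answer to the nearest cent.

Risk-neutral probability p = (1 + 0.05 − 0.65)/(1.45 − 0.65) = 0.4000/0.8000 = 0.5000
Terminal stock prices: S_uu = 283.8, S_ud = 127.2, S_dd = 57.04
Terminal payoffs (S − K): max(153.8, 0) = 153.8, max(-2.762, 0) = 0, max(-72.96, 0) = 0
Node u (S = 195.8): V_u = 1/1.05·[0.5000·153.8375 + 0.5000·0.0000] = 73.2560
Node d (S = 87.75): V_d = 1/1.05·[0.5000·0.0000 + 0.5000·0.0000] = 0.0000
Node 0 (S = 135): V_0 = 1/1.05·[0.5000·73.2560 + 0.5000·0.0000] = 34.8838

$34.88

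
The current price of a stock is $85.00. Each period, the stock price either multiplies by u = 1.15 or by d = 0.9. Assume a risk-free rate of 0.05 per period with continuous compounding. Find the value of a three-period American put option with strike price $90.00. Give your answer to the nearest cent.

$5.95

Risk-neutral probability p = (e^0.05 − 0.9)/(1.15 − 0.9) = 0.1513/0.2500 = 0.6051
Terminal stock prices: S_uuu = 129.3, S_uud = 101.2, S_udd = 79.18, S_ddd = 61.97
Terminal payoffs (K − S): max(-39.27, 0) = 0, max(-11.17, 0) = 0, max(10.82, 0) = 10.82, max(28.03, 0) = 28.03
Node uu (S = 112.4): continuation = e^(−0.05)·[0.6051·0.0000 + 0.3949·0.0000] = 0.0000; exercise value = 0.0000 ≤ continuation, so V_uu = 0.0000
Node ud (S = 87.97): continuation = e^(−0.05)·[0.6051·0.0000 + 0.3949·10.8225] = 4.0655; exercise value = 2.0250 ≤ continuation, so V_ud = 4.0655
Node dd (S = 68.85): continuation = e^(−0.05)·[0.6051·10.8225 + 0.3949·28.0350] = 16.7606; exercise value = 21.1500 > continuation, so V_dd = 21.1500 (exercise)
Node u (S = 97.75): continuation = e^(−0.05)·[0.6051·0.0000 + 0.3949·4.0655] = 1.5272; exercise value = 0.0000 ≤ continuation, so V_u = 1.5272
Node d (S = 76.5): continuation = e^(−0.05)·[0.6051·4.0655 + 0.3949·21.1500] = 10.2851; exercise value = 13.5000 > continuation, so V_d = 13.5000 (exercise)
Node 0 (S = 85): continuation = e^(−0.05)·[0.6051·1.5272 + 0.3949·13.5000] = 5.9504; exercise value = 5.0000 ≤ continuation, so V_0 = 5.9504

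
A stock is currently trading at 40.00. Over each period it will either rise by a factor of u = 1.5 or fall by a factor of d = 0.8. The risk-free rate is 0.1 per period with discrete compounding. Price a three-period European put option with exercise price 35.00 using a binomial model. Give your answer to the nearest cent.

Risk-neutral probability p = (1 + 0.1 − 0.8)/(1.5 − 0.8) = 0.3000/0.7000 = 0.4286
Terminal stock prices: S_uuu = 135, S_uud = 72, S_udd = 38.4, S_ddd = 20.48
Terminal payoffs (K − S): max(-100, 0) = 0, max(-37, 0) = 0, max(-3.4, 0) = 0, max(14.52, 0) = 14.52
Node uu (S = 90): V_uu = 1/1.1·[0.4286·0.0000 + 0.5714·0.0000] = 0.0000
Node ud (S = 48): V_ud = 1/1.1·[0.4286·0.0000 + 0.5714·0.0000] = 0.0000
Node dd (S = 25.6): V_dd = 1/1.1·[0.4286·0.0000 + 0.5714·14.5200] = 7.5429
Node u (S = 60): V_u = 1/1.1·[0.4286·0.0000 + 0.5714·0.0000] = 0.0000
Node d (S = 32): V_d = 1/1.1·[0.4286·0.0000 + 0.5714·7.5429] = 3.9184
Node 0 (S = 40): V_0 = 1/1.1·[0.4286·0.0000 + 0.5714·3.9184] = 2.0355

2.04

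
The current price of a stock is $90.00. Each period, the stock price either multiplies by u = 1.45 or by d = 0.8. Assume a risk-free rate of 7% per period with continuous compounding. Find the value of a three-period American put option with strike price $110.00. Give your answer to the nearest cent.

Risk-neutral probability p = (e^0.07 − 0.8)/(1.45 − 0.8) = 0.2725/0.6500 = 0.4192
Terminal stock prices: S_uuu = 274.4, S_uud = 151.4, S_udd = 83.52, S_ddd = 46.08
Terminal payoffs (K − S): max(-164.4, 0) = 0, max(-41.38, 0) = 0, max(26.48, 0) = 26.48, max(63.92, 0) = 63.92
Node uu (S = 189.2): continuation = e^(−0.07)·[0.4192·0.0000 + 0.5808·0.0000] = 0.0000; exercise value = 0.0000 ≤ continuation, so V_uu = 0.0000
Node ud (S = 104.4): continuation = e^(−0.07)·[0.4192·0.0000 + 0.5808·26.4800] = 14.3388; exercise value = 5.6000 ≤ continuation, so V_ud = 14.3388
Node dd (S = 57.6): continuation = e^(−0.07)·[0.4192·26.4800 + 0.5808·63.9200] = 44.9633; exercise value = 52.4000 > continuation, so V_dd = 52.4000 (exercise)
Node u (S = 130.5): continuation = e^(−0.07)·[0.4192·0.0000 + 0.5808·14.3388] = 7.7644; exercise value = 0.0000 ≤ continuation, so V_u = 7.7644
Node d (S = 72): continuation = e^(−0.07)·[0.4192·14.3388 + 0.5808·52.4000] = 33.9793; exercise value = 38.0000 > continuation, so V_d = 38.0000 (exercise)
Node 0 (S = 90): continuation = e^(−0.07)·[0.4192·7.7644 + 0.5808·38.0000] = 23.6119; exercise value = 20.0000 ≤ continuation, so V_0 = 23.6119

$23.61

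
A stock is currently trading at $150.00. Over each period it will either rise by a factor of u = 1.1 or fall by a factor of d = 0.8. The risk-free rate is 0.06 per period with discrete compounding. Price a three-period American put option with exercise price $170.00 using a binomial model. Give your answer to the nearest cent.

Risk-neutral probability p = (1 + 0.06 − 0.8)/(1.1 − 0.8) = 0.2600/0.3000 = 0.8667
Terminal stock prices: S_uuu = 199.7, S_uud = 145.2, S_udd = 105.6, S_ddd = 76.8
Terminal payoffs (K − S): max(-29.65, 0) = 0, max(24.8, 0) = 24.8, max(64.4, 0) = 64.4, max(93.2, 0) = 93.2
Node uu (S = 181.5): continuation = 1/1.06·[0.8667·0.0000 + 0.1333·24.8000] = 3.1195; exercise value = 0.0000 ≤ continuation, so V_uu = 3.1195
Node ud (S = 132): continuation = 1/1.06·[0.8667·24.8000 + 0.1333·64.4000] = 28.3774; exercise value = 38.0000 > continuation, so V_ud = 38.0000 (exercise)
Node dd (S = 96): continuation = 1/1.06·[0.8667·64.4000 + 0.1333·93.2000] = 64.3774; exercise value = 74.0000 > continuation, so V_dd = 74.0000 (exercise)
Node u (S = 165): continuation = 1/1.06·[0.8667·3.1195 + 0.1333·38.0000] = 7.3304; exercise value = 5.0000 ≤ continuation, so V_u = 7.3304
Node d (S = 120): continuation = 1/1.06·[0.8667·38.0000 + 0.1333·74.0000] = 40.3774; exercise value = 50.0000 > continuation, so V_d = 50.0000 (exercise)
Node 0 (S = 150): continuation = 1/1.06·[0.8667·7.3304 + 0.1333·50.0000] = 12.2827; exercise value = 20.0000 > continuation, so V_0 = 20.0000 (exercise)

$20.00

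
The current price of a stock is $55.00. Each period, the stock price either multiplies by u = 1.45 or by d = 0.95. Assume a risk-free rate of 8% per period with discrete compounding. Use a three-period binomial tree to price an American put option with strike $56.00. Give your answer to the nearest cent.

$2.99

Risk-neutral probability p = (1 + 0.08 − 0.95)/(1.45 − 0.95) = 0.1300/0.5000 = 0.2600
Terminal stock prices: S_uuu = 167.7, S_uud = 109.9, S_udd = 71.97, S_ddd = 47.16
Terminal payoffs (K − S): max(-111.7, 0) = 0, max(-53.86, 0) = 0, max(-15.97, 0) = 0, max(8.844, 0) = 8.844
Node uu (S = 115.6): continuation = 1/1.08·[0.2600·0.0000 + 0.7400·0.0000] = 0.0000; exercise value = 0.0000 ≤ continuation, so V_uu = 0.0000
Node ud (S = 75.76): continuation = 1/1.08·[0.2600·0.0000 + 0.7400·0.0000] = 0.0000; exercise value = 0.0000 ≤ continuation, so V_ud = 0.0000
Node dd (S = 49.64): continuation = 1/1.08·[0.2600·0.0000 + 0.7400·8.8444] = 6.0600; exercise value = 6.3625 > continuation, so V_dd = 6.3625 (exercise)
Node u (S = 79.75): continuation = 1/1.08·[0.2600·0.0000 + 0.7400·0.0000] = 0.0000; exercise value = 0.0000 ≤ continuation, so V_u = 0.0000
Node d (S = 52.25): continuation = 1/1.08·[0.2600·0.0000 + 0.7400·6.3625] = 4.3595; exercise value = 3.7500 ≤ continuation, so V_d = 4.3595
Node 0 (S = 55): continuation = 1/1.08·[0.2600·0.0000 + 0.7400·4.3595] = 2.9871; exercise value = 1.0000 ≤ continuation, so V_0 = 2.9871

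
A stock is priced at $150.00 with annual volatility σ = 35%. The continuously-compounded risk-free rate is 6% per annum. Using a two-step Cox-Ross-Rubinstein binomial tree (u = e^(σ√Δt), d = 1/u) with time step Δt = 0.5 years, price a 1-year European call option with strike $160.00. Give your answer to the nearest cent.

CRR parameters: u = e^(σ√Δt) = e^(0.35·√0.5) = 1.2808, d = 1/u = 0.7808
Per-period rate: rΔt = 0.06·0.5 = 0.03, so R = e^0.03 = 1.0305
Risk-neutral probability p = (e^0.03 − 0.7808)/(1.2808 − 0.7808) = 0.2497/0.5000 = 0.4993
Terminal stock prices: S_uu = 246.1, S_ud = 150, S_dd = 91.44
Terminal payoffs (S − K): max(86.07, 0) = 86.07, max(-10, 0) = 0, max(-68.56, 0) = 0
Node u (S = 192.1): V_u = e^(−0.03)·[0.4993·86.0685 + 0.5007·0.0000] = 41.7078
Node d (S = 117.1): V_d = e^(−0.03)·[0.4993·0.0000 + 0.5007·0.0000] = 0.0000
Node 0 (S = 150): V_0 = e^(−0.03)·[0.4993·41.7078 + 0.5007·0.0000] = 20.2111

$20.21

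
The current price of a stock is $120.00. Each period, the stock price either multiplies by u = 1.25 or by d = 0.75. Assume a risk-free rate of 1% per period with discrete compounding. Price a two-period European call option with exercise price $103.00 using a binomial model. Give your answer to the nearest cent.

Risk-neutral probability p = (1 + 0.01 − 0.75)/(1.25 − 0.75) = 0.2600/0.5000 = 0.5200
Terminal stock prices: S_uu = 187.5, S_ud = 112.5, S_dd = 67.5
Terminal payoffs (S − K): max(84.5, 0) = 84.5, max(9.5, 0) = 9.5, max(-35.5, 0) = 0
Node u (S = 150): V_u = 1/1.01·[0.5200·84.5000 + 0.4800·9.5000] = 48.0198
Node d (S = 90): V_d = 1/1.01·[0.5200·9.5000 + 0.4800·0.0000] = 4.8911
Node 0 (S = 120): V_0 = 1/1.01·[0.5200·48.0198 + 0.4800·4.8911] = 27.0475

$27.05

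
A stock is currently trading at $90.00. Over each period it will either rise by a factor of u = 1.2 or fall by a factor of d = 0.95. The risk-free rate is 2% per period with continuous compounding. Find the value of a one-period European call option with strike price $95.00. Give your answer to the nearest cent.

Risk-neutral probability p = (e^0.02 − 0.95)/(1.2 − 0.95) = 0.0702/0.2500 = 0.2808
Terminal stock prices: S_u = 108, S_d = 85.5
Terminal payoffs (S − K): max(13, 0) = 13, max(-9.5, 0) = 0
Node 0 (S = 90): V_0 = e^(−0.02)·[0.2808·13.0000 + 0.7192·0.0000] = 3.5782

$3.58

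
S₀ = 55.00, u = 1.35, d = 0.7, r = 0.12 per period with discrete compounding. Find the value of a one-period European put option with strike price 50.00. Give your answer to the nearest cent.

Risk-neutral probability p = (1 + 0.12 − 0.7)/(1.35 − 0.7) = 0.4200/0.6500 = 0.6462
Terminal stock prices: S_u = 74.25, S_d = 38.5
Terminal payoffs (K − S): max(-24.25, 0) = 0, max(11.5, 0) = 11.5
Node 0 (S = 55): V_0 = 1/1.12·[0.6462·0.0000 + 0.3538·11.5000] = 3.6332

3.63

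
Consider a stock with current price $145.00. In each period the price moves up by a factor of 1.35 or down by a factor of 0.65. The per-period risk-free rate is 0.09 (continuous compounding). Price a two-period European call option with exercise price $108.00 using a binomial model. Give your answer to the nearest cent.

Risk-neutral probability p = (e^0.09 − 0.65)/(1.35 − 0.65) = 0.4442/0.7000 = 0.6345
Terminal stock prices: S_uu = 264.3, S_ud = 127.2, S_dd = 61.26
Terminal payoffs (S − K): max(156.3, 0) = 156.3, max(19.24, 0) = 19.24, max(-46.74, 0) = 0
Node u (S = 195.8): V_u = e^(−0.09)·[0.6345·156.2625 + 0.3655·19.2375] = 97.0454
Node d (S = 94.25): V_d = e^(−0.09)·[0.6345·19.2375 + 0.3655·0.0000] = 11.1562
Node 0 (S = 145): V_0 = e^(−0.09)·[0.6345·97.0454 + 0.3655·11.1562] = 60.0050

$60.00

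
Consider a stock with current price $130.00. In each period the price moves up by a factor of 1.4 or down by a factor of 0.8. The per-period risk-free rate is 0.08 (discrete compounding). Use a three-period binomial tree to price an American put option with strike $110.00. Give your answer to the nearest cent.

Risk-neutral probability p = (1 + 0.08 − 0.8)/(1.4 − 0.8) = 0.2800/0.6000 = 0.4667
Terminal stock prices: S_uuu = 356.7, S_uud = 203.8, S_udd = 116.5, S_ddd = 66.56
Terminal payoffs (K − S): max(-246.7, 0) = 0, max(-93.84, 0) = 0, max(-6.48, 0) = 0, max(43.44, 0) = 43.44
Node uu (S = 254.8): continuation = 1/1.08·[0.4667·0.0000 + 0.5333·0.0000] = 0.0000; exercise value = 0.0000 ≤ continuation, so V_uu = 0.0000
Node ud (S = 145.6): continuation = 1/1.08·[0.4667·0.0000 + 0.5333·0.0000] = 0.0000; exercise value = 0.0000 ≤ continuation, so V_ud = 0.0000
Node dd (S = 83.2): continuation = 1/1.08·[0.4667·0.0000 + 0.5333·43.4400] = 21.4519; exercise value = 26.8000 > continuation, so V_dd = 26.8000 (exercise)
Node u (S = 182): continuation = 1/1.08·[0.4667·0.0000 + 0.5333·0.0000] = 0.0000; exercise value = 0.0000 ≤ continuation, so V_u = 0.0000
Node d (S = 104): continuation = 1/1.08·[0.4667·0.0000 + 0.5333·26.8000] = 13.2346; exercise value = 6.0000 ≤ continuation, so V_d = 13.2346
Node 0 (S = 130): continuation = 1/1.08·[0.4667·0.0000 + 0.5333·13.2346] = 6.5356; exercise value = 0.0000 ≤ continuation, so V_0 = 6.5356

$6.54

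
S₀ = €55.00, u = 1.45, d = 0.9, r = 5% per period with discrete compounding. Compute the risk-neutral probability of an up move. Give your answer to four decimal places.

p = 0.2727

Risk-neutral probability p = (1 + 0.05 − 0.9)/(1.45 − 0.9) = 0.1500/0.5500 = 0.2727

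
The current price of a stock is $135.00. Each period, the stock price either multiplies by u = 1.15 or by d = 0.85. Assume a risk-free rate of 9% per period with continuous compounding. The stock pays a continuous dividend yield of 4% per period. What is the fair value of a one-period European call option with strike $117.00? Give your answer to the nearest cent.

$23.45

Per-period risk-free factor R = e^0.09 = 1.0942; dividend-adjusted growth = e^(0.09−0.04) = 1.0513.
Risk-neutral probability p = (1.0513 − 0.85)/(1.15 − 0.85) = 0.2013/0.3000 = 0.6709
Terminal stock prices: S_u = 155.2, S_d = 114.8
Terminal payoffs (S − K): max(38.25, 0) = 38.25, max(-2.25, 0) = 0
Node 0 (S = 135): V_0 = e^(−0.09)·[0.6709·38.2500 + 0.3291·0.0000] = 23.4534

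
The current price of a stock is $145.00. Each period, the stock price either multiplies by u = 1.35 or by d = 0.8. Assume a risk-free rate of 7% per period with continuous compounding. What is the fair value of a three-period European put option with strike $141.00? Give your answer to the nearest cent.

$11.77

Risk-neutral probability p = (e^0.07 − 0.8)/(1.35 − 0.8) = 0.2725/0.5500 = 0.4955
Terminal stock prices: S_uuu = 356.8, S_uud = 211.4, S_udd = 125.3, S_ddd = 74.24
Terminal payoffs (K − S): max(-215.8, 0) = 0, max(-70.41, 0) = 0, max(15.72, 0) = 15.72, max(66.76, 0) = 66.76
Node uu (S = 264.3): V_uu = e^(−0.07)·[0.4955·0.0000 + 0.5045·0.0000] = 0.0000
Node ud (S = 156.6): V_ud = e^(−0.07)·[0.4955·0.0000 + 0.5045·15.7200] = 7.3950
Node dd (S = 92.8): V_dd = e^(−0.07)·[0.4955·15.7200 + 0.5045·66.7600] = 38.6675
Node u (S = 195.8): V_u = e^(−0.07)·[0.4955·0.0000 + 0.5045·7.3950] = 3.4788
Node d (S = 116): V_d = e^(−0.07)·[0.4955·7.3950 + 0.5045·38.6675] = 21.6063
Node 0 (S = 145): V_0 = e^(−0.07)·[0.4955·3.4788 + 0.5045·21.6063] = 11.7712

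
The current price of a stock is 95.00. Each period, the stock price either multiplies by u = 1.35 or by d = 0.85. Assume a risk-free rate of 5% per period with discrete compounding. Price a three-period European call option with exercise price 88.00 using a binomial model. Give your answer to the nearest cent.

Risk-neutral probability p = (1 + 0.05 − 0.85)/(1.35 − 0.85) = 0.2000/0.5000 = 0.4000
Terminal stock prices: S_uuu = 233.7, S_uud = 147.2, S_udd = 92.66, S_ddd = 58.34
Terminal payoffs (S − K): max(145.7, 0) = 145.7, max(59.17, 0) = 59.17, max(4.661, 0) = 4.661, max(-29.66, 0) = 0
Node uu (S = 173.1): V_uu = 1/1.05·[0.4000·145.7356 + 0.6000·59.1669] = 89.3280
Node ud (S = 109): V_ud = 1/1.05·[0.4000·59.1669 + 0.6000·4.6606] = 25.2030
Node dd (S = 68.64): V_dd = 1/1.05·[0.4000·4.6606 + 0.6000·0.0000] = 1.7755
Node u (S = 128.2): V_u = 1/1.05·[0.4000·89.3280 + 0.6000·25.2030] = 48.4314
Node d (S = 80.75): V_d = 1/1.05·[0.4000·25.2030 + 0.6000·1.7755] = 10.6157
Node 0 (S = 95): V_0 = 1/1.05·[0.4000·48.4314 + 0.6000·10.6157] = 24.5162

24.52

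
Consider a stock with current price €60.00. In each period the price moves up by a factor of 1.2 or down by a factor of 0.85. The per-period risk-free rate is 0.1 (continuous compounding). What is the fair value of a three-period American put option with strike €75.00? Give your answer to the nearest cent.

Risk-neutral probability p = (e^0.1 − 0.85)/(1.2 − 0.85) = 0.2552/0.3500 = 0.7291
Terminal stock prices: S_uuu = 103.7, S_uud = 73.44, S_udd = 52.02, S_ddd = 36.85
Terminal payoffs (K − S): max(-28.68, 0) = 0, max(1.56, 0) = 1.56, max(22.98, 0) = 22.98, max(38.15, 0) = 38.15
Node uu (S = 86.4): continuation = e^(−0.1)·[0.7291·0.0000 + 0.2709·1.5600] = 0.3824; exercise value = 0.0000 ≤ continuation, so V_uu = 0.3824
Node ud (S = 61.2): continuation = e^(−0.1)·[0.7291·1.5600 + 0.2709·22.9800] = 6.6628; exercise value = 13.8000 > continuation, so V_ud = 13.8000 (exercise)
Node dd (S = 43.35): continuation = e^(−0.1)·[0.7291·22.9800 + 0.2709·38.1525] = 24.5128; exercise value = 31.6500 > continuation, so V_dd = 31.6500 (exercise)
Node u (S = 72): continuation = e^(−0.1)·[0.7291·0.3824 + 0.2709·13.8000] = 3.6355; exercise value = 3.0000 ≤ continuation, so V_u = 3.6355
Node d (S = 51): continuation = e^(−0.1)·[0.7291·13.8000 + 0.2709·31.6500] = 16.8628; exercise value = 24.0000 > continuation, so V_d = 24.0000 (exercise)
Node 0 (S = 60): continuation = e^(−0.1)·[0.7291·3.6355 + 0.2709·24.0000] = 8.2820; exercise value = 15.0000 > continuation, so V_0 = 15.0000 (exercise)

€15.00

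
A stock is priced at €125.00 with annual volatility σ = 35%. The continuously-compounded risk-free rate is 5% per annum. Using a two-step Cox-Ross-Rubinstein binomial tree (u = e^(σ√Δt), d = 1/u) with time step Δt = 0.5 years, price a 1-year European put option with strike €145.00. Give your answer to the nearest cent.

CRR parameters: u = e^(σ√Δt) = e^(0.35·√0.5) = 1.2808, d = 1/u = 0.7808
Per-period rate: rΔt = 0.05·0.5 = 0.025, so R = e^0.025 = 1.0253
Risk-neutral probability p = (e^0.025 − 0.7808)/(1.2808 − 0.7808) = 0.2446/0.5000 = 0.4891
Terminal stock prices: S_uu = 205.1, S_ud = 125, S_dd = 76.2
Terminal payoffs (K − S): max(-60.06, 0) = 0, max(20, 0) = 20, max(68.8, 0) = 68.8
Node u (S = 160.1): V_u = e^(−0.025)·[0.4891·0.0000 + 0.5109·20.0000] = 9.9663
Node d (S = 97.6): V_d = e^(−0.025)·[0.4891·20.0000 + 0.5109·68.8017] = 43.8249
Node 0 (S = 125): V_0 = e^(−0.025)·[0.4891·9.9663 + 0.5109·43.8249] = 26.5926

€26.59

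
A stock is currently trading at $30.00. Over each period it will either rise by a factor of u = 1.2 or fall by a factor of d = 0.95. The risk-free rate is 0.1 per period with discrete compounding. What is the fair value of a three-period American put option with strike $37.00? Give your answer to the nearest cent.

$7.00

Risk-neutral probability p = (1 + 0.1 − 0.95)/(1.2 − 0.95) = 0.1500/0.2500 = 0.6000
Terminal stock prices: S_uuu = 51.84, S_uud = 41.04, S_udd = 32.49, S_ddd = 25.72
Terminal payoffs (K − S): max(-14.84, 0) = 0, max(-4.04, 0) = 0, max(4.51, 0) = 4.51, max(11.28, 0) = 11.28
Node uu (S = 43.2): continuation = 1/1.1·[0.6000·0.0000 + 0.4000·0.0000] = 0.0000; exercise value = 0.0000 ≤ continuation, so V_uu = 0.0000
Node ud (S = 34.2): continuation = 1/1.1·[0.6000·0.0000 + 0.4000·4.5100] = 1.6400; exercise value = 2.8000 > continuation, so V_ud = 2.8000 (exercise)
Node dd (S = 27.07): continuation = 1/1.1·[0.6000·4.5100 + 0.4000·11.2788] = 6.5614; exercise value = 9.9250 > continuation, so V_dd = 9.9250 (exercise)
Node u (S = 36): continuation = 1/1.1·[0.6000·0.0000 + 0.4000·2.8000] = 1.0182; exercise value = 1.0000 ≤ continuation, so V_u = 1.0182
Node d (S = 28.5): continuation = 1/1.1·[0.6000·2.8000 + 0.4000·9.9250] = 5.1364; exercise value = 8.5000 > continuation, so V_d = 8.5000 (exercise)
Node 0 (S = 30): continuation = 1/1.1·[0.6000·1.0182 + 0.4000·8.5000] = 3.6463; exercise value = 7.0000 > continuation, so V_0 = 7.0000 (exercise)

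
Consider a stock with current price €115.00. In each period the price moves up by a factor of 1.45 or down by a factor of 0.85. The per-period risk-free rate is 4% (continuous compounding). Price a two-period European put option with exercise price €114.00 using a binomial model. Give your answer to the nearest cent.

Risk-neutral probability p = (e^0.04 − 0.85)/(1.45 − 0.85) = 0.1908/0.6000 = 0.3180
Terminal stock prices: S_uu = 241.8, S_ud = 141.7, S_dd = 83.09
Terminal payoffs (K − S): max(-127.8, 0) = 0, max(-27.74, 0) = 0, max(30.91, 0) = 30.91
Node u (S = 166.8): V_u = e^(−0.04)·[0.3180·0.0000 + 0.6820·0.0000] = 0.0000
Node d (S = 97.75): V_d = e^(−0.04)·[0.3180·0.0000 + 0.6820·30.9125] = 20.2551
Node 0 (S = 115): V_0 = e^(−0.04)·[0.3180·0.0000 + 0.6820·20.2551] = 13.2720

€13.27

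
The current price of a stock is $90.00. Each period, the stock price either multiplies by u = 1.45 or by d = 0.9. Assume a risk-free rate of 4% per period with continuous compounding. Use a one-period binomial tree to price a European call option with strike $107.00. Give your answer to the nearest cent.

$5.78

Risk-neutral probability p = (e^0.04 − 0.9)/(1.45 − 0.9) = 0.1408/0.5500 = 0.2560
Terminal stock prices: S_u = 130.5, S_d = 81
Terminal payoffs (S − K): max(23.5, 0) = 23.5, max(-26, 0) = 0
Node 0 (S = 90): V_0 = e^(−0.04)·[0.2560·23.5000 + 0.7440·0.0000] = 5.7806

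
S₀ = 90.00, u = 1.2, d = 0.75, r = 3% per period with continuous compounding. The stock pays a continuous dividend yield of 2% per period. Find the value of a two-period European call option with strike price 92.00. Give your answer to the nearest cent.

Per-period risk-free factor R = e^0.03 = 1.0305; dividend-adjusted growth = e^(0.03−0.02) = 1.0101.
Risk-neutral probability p = (1.0101 − 0.75)/(1.2 − 0.75) = 0.2601/0.4500 = 0.5779
Terminal stock prices: S_uu = 129.6, S_ud = 81, S_dd = 50.62
Terminal payoffs (S − K): max(37.6, 0) = 37.6, max(-11, 0) = 0, max(-41.38, 0) = 0
Node u (S = 108): V_u = e^(−0.03)·[0.5779·37.6000 + 0.4221·0.0000] = 21.0865
Node d (S = 67.5): V_d = e^(−0.03)·[0.5779·0.0000 + 0.4221·0.0000] = 0.0000
Node 0 (S = 90): V_0 = e^(−0.03)·[0.5779·21.0865 + 0.4221·0.0000] = 11.8255

11.83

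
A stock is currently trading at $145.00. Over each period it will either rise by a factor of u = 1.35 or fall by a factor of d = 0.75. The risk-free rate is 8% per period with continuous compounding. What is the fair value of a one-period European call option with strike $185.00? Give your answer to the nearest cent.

$5.51

Risk-neutral probability p = (e^0.08 − 0.75)/(1.35 − 0.75) = 0.3333/0.6000 = 0.5555
Terminal stock prices: S_u = 195.8, S_d = 108.8
Terminal payoffs (S − K): max(10.75, 0) = 10.75, max(-76.25, 0) = 0
Node 0 (S = 145): V_0 = e^(−0.08)·[0.5555·10.7500 + 0.4445·0.0000] = 5.5123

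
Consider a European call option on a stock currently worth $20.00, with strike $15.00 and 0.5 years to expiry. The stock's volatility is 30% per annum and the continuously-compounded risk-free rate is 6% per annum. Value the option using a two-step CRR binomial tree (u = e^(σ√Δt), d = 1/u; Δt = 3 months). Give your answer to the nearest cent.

$5.49

CRR parameters: u = e^(σ√Δt) = e^(0.3·√0.25) = 1.1618, d = 1/u = 0.8607
Per-period rate: rΔt = 0.06·0.25 = 0.015, so R = e^0.015 = 1.0151
Risk-neutral probability p = (e^0.015 − 0.8607)/(1.1618 − 0.8607) = 0.1544/0.3011 = 0.5128
Terminal stock prices: S_uu = 27, S_ud = 20, S_dd = 14.82
Terminal payoffs (S − K): max(12, 0) = 12, max(5, 0) = 5, max(-0.1836, 0) = 0
Node u (S = 23.24): V_u = e^(−0.015)·[0.5128·11.9972 + 0.4872·5.0000] = 8.4600
Node d (S = 17.21): V_d = e^(−0.015)·[0.5128·5.0000 + 0.4872·0.0000] = 2.5256
Node 0 (S = 20): V_0 = e^(−0.015)·[0.5128·8.4600 + 0.4872·2.5256] = 5.4856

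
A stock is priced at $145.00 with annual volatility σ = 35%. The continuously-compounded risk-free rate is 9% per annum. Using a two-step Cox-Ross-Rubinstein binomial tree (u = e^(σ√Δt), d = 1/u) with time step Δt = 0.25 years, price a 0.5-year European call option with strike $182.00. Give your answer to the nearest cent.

CRR parameters: u = e^(σ√Δt) = e^(0.35·√0.25) = 1.1912, d = 1/u = 0.8395
Per-period rate: rΔt = 0.09·0.25 = 0.0225, so R = e^0.0225 = 1.0228
Risk-neutral probability p = (e^0.0225 − 0.8395)/(1.1912 − 0.8395) = 0.1833/0.3518 = 0.5210
Terminal stock prices: S_uu = 205.8, S_ud = 145, S_dd = 102.2
Terminal payoffs (S − K): max(23.76, 0) = 23.76, max(-37, 0) = 0, max(-79.82, 0) = 0
Node u (S = 172.7): V_u = e^(−0.0225)·[0.5210·23.7648 + 0.4790·0.0000] = 12.1070
Node d (S = 121.7): V_d = e^(−0.0225)·[0.5210·0.0000 + 0.4790·0.0000] = 0.0000
Node 0 (S = 145): V_0 = e^(−0.0225)·[0.5210·12.1070 + 0.4790·0.0000] = 6.1680

$6.17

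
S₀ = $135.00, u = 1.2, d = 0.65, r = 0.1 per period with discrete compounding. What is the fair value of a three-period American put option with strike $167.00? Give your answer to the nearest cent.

$32.00

Risk-neutral probability p = (1 + 0.1 − 0.65)/(1.2 − 0.65) = 0.4500/0.5500 = 0.8182
Terminal stock prices: S_uuu = 233.3, S_uud = 126.4, S_udd = 68.45, S_ddd = 37.07
Terminal payoffs (K − S): max(-66.28, 0) = 0, max(40.64, 0) = 40.64, max(98.55, 0) = 98.55, max(129.9, 0) = 129.9
Node uu (S = 194.4): continuation = 1/1.1·[0.8182·0.0000 + 0.1818·40.6400] = 6.7174; exercise value = 0.0000 ≤ continuation, so V_uu = 6.7174
Node ud (S = 105.3): continuation = 1/1.1·[0.8182·40.6400 + 0.1818·98.5550] = 46.5182; exercise value = 61.7000 > continuation, so V_ud = 61.7000 (exercise)
Node dd (S = 57.04): continuation = 1/1.1·[0.8182·98.5550 + 0.1818·129.9256] = 94.7807; exercise value = 109.9625 > continuation, so V_dd = 109.9625 (exercise)
Node u (S = 162): continuation = 1/1.1·[0.8182·6.7174 + 0.1818·61.7000] = 15.1947; exercise value = 5.0000 ≤ continuation, so V_u = 15.1947
Node d (S = 87.75): continuation = 1/1.1·[0.8182·61.7000 + 0.1818·109.9625] = 64.0682; exercise value = 79.2500 > continuation, so V_d = 79.2500 (exercise)
Node 0 (S = 135): continuation = 1/1.1·[0.8182·15.1947 + 0.1818·79.2500] = 24.4010; exercise value = 32.0000 > continuation, so V_0 = 32.0000 (exercise)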